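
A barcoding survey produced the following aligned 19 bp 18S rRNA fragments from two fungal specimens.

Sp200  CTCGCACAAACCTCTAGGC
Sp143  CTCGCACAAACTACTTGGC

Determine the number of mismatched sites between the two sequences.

The sequences differ at positions 12 (C/T), 13 (T/A), 16 (A/T).
That gives 3 mismatches out of 19 aligned sites, so the Hamming distance is 3.

3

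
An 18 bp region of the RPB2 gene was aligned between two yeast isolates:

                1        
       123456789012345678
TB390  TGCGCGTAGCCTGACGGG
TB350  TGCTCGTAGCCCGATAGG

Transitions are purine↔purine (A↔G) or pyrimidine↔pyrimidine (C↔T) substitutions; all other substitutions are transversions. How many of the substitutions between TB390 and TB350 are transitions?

Mismatches occur at site 4 (G/T, transversion), site 12 (T/C, transition), site 15 (C/T, transition), site 16 (G/A, transition).
Of the 4 differences, 3 transitions and 1 transversion, so the answer is 3.

3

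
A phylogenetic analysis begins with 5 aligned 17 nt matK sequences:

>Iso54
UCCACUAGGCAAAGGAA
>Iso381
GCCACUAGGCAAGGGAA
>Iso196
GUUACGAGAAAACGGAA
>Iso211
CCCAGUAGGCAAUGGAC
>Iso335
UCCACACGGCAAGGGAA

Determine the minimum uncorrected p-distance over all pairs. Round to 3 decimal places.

Pairwise Hamming distances:
  Iso54 vs Iso381: 2
  Iso54 vs Iso196: 7
  Iso54 vs Iso211: 4
  Iso54 vs Iso335: 3
  Iso381 vs Iso196: 6
  Iso381 vs Iso211: 4
  Iso381 vs Iso335: 3
  Iso196 vs Iso211: 9
  Iso196 vs Iso335: 8
  Iso211 vs Iso335: 6
The smallest is 2 mismatches, between Iso54 and Iso381; p = 2/17 = 0.118.

0.118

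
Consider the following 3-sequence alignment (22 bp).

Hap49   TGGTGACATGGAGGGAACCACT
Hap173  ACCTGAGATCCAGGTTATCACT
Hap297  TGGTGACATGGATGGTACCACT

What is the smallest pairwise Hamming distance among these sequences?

2

Pairwise Hamming distances:
  Hap49 vs Hap173: 9
  Hap49 vs Hap297: 2
  Hap173 vs Hap297: 9
The smallest is 2, between Hap49 and Hap297.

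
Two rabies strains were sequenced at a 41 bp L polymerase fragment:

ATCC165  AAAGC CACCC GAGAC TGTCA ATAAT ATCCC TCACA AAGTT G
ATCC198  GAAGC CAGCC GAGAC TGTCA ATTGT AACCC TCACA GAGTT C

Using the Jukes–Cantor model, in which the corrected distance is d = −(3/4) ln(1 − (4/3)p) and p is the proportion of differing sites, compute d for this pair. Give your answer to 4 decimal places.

Differing sites — 1:A/G; 8:C/G; 23:A/T; 24:A/G; 27:T/A; 36:A/G; 41:G/C.
p = 7/41 = 0.170732.
d = −0.75 · ln(1 − (4/3)·0.170732) = −0.75 · ln(0.772357) = −0.75 · (-0.258308) = 0.1937.

0.1937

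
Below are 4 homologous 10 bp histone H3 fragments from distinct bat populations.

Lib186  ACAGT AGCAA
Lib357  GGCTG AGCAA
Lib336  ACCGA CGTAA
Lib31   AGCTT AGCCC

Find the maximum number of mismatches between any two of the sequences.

7

Pairwise Hamming distances:
  Lib186 vs Lib357: 5
  Lib186 vs Lib336: 4
  Lib186 vs Lib31: 5
  Lib357 vs Lib336: 6
  Lib357 vs Lib31: 4
  Lib336 vs Lib31: 7
The largest is 7, between Lib336 and Lib31.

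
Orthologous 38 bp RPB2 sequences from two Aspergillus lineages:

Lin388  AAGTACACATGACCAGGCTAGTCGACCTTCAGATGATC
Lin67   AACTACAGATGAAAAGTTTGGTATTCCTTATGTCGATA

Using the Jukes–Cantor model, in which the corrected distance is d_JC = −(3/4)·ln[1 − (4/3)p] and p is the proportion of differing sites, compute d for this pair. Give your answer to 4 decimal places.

Mismatches occur at site 3 (G/C), site 8 (C/G), site 13 (C/A), site 14 (C/A), site 17 (G/T), site 18 (C/T), site 20 (A/G), site 23 (C/A), site 24 (G/T), site 25 (A/T), site 30 (C/A), site 31 (A/T), site 33 (A/T), site 34 (T/C), site 38 (C/A).
p = 15/38 = 0.394737.
d = −0.75 · ln(1 − (4/3)·0.394737) = −0.75 · ln(0.473684) = −0.75 · (-0.747215) = 0.5604.

0.5604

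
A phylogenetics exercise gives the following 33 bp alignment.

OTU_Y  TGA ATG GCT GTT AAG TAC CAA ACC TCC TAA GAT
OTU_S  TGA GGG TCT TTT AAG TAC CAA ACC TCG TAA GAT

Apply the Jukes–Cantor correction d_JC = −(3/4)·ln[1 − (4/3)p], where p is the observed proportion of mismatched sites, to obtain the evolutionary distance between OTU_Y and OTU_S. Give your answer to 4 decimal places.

The sequences differ at positions 4 (A/G), 5 (T/G), 7 (G/T), 10 (G/T), 27 (C/G).
p = 5/33 = 0.151515.
d = −0.75 · ln(1 − (4/3)·0.151515) = −0.75 · ln(0.797980) = −0.75 · (-0.225672) = 0.1693.

0.1693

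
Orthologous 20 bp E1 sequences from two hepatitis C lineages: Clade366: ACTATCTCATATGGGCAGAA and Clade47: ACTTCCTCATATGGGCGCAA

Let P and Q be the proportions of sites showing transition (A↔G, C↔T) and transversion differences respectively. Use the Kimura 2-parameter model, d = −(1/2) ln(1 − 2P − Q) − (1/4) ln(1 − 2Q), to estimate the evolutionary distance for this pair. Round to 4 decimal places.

0.2341

The sequences differ at positions 4 (A/T, transversion), 5 (T/C, transition), 17 (A/G, transition), 18 (G/C, transversion).
Of the 4 differences, 2 transitions and 2 transversions over 20 sites: P = 2/20 = 0.100000, Q = 2/20 = 0.100000.
d = −0.5·ln(0.700000) − 0.25·ln(0.800000) = −0.5·(-0.356675) − 0.25·(-0.223144) = 0.2341.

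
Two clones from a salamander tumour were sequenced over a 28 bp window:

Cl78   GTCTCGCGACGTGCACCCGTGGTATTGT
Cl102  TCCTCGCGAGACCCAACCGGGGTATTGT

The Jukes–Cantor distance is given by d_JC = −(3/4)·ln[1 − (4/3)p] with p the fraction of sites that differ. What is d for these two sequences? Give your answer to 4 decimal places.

Mismatches occur at site 1 (G↔T), site 2 (T↔C), site 10 (C↔G), site 11 (G↔A), site 12 (T↔C), site 13 (G↔C), site 16 (C↔A), site 20 (T↔G).
p = 8/28 = 0.285714.
d = −0.75 · ln(1 − (4/3)·0.285714) = −0.75 · ln(0.619048) = −0.75 · (-0.479572) = 0.3597.

0.3597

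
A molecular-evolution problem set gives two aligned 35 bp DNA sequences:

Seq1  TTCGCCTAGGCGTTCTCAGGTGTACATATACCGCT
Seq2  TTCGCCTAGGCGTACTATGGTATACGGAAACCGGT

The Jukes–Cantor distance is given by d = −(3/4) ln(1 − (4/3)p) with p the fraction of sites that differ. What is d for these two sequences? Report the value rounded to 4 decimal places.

Mismatches occur at site 14 (T↔A), site 17 (C↔A), site 18 (A↔T), site 22 (G↔A), site 26 (A↔G), site 27 (T↔G), site 29 (T↔A), site 34 (C↔G).
p = 8/35 = 0.228571.
d = −0.75 · ln(1 − (4/3)·0.228571) = −0.75 · ln(0.695239) = −0.75 · (-0.363500) = 0.2726.

0.2726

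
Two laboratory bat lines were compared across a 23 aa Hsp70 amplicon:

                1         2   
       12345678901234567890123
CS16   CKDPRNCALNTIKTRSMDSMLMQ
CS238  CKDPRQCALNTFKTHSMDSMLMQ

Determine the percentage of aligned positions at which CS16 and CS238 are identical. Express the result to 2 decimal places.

Mismatches occur at site 6 (N↔Q), site 12 (I↔F), site 15 (R↔H).
20 of the 23 sites match, so the percent identity is 20/23 × 100 = 86.96%.

86.96%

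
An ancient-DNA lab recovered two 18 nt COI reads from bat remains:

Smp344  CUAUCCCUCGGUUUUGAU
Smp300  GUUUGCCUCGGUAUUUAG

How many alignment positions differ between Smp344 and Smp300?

Mismatches occur at site 1 (C↔G), site 3 (A↔U), site 5 (C↔G), site 13 (U↔A), site 16 (G↔U), site 18 (U↔G).
That gives 6 mismatches out of 18 aligned sites, so the Hamming distance is 6.

6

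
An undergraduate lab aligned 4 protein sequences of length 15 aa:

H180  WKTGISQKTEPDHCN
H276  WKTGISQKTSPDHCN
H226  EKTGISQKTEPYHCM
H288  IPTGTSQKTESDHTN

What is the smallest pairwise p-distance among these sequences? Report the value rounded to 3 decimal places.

0.067

Pairwise Hamming distances:
  H180 vs H276: 1
  H180 vs H226: 3
  H180 vs H288: 5
  H276 vs H226: 4
  H276 vs H288: 6
  H226 vs H288: 7
The smallest is 1 mismatch, between H180 and H276; p = 1/15 = 0.067.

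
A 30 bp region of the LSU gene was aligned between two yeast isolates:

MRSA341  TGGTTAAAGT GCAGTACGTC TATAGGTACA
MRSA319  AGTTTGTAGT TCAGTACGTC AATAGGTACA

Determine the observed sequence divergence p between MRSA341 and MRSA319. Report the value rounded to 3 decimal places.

0.200

Mismatches occur at site 1 (T/A), site 3 (G/T), site 6 (A/G), site 7 (A/T), site 11 (G/T), site 21 (T/A).
There are 6 differences over 30 sites, so p = 6/30 = 0.200.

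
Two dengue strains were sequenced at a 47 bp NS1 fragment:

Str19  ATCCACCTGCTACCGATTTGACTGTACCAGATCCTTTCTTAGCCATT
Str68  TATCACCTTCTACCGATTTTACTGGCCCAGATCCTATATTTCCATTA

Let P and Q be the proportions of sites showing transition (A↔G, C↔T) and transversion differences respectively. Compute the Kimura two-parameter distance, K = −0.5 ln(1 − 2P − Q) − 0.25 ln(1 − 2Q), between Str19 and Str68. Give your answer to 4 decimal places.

0.3936

Differing sites — 1:A/T (Tv); 2:T/A (Tv); 3:C/T (Ti); 9:G/T (Tv); 20:G/T (Tv); 25:T/G (Tv); 26:A/C (Tv); 36:T/A (Tv); 38:C/A (Tv); 41:A/T (Tv); 42:G/C (Tv); 44:C/A (Tv); 45:A/T (Tv); 47:T/A (Tv).
Of the 14 differences, 1 transition and 13 transversions over 47 sites: P = 1/47 = 0.021277, Q = 13/47 = 0.276596.
d = −0.5·ln(0.680850) − 0.25·ln(0.446808) = −0.5·(-0.384413) − 0.25·(-0.805626) = 0.3936.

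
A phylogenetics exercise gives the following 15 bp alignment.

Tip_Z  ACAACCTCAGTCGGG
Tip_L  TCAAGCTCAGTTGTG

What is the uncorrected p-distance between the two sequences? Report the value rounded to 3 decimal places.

Mismatches occur at site 1 (A/T), site 5 (C/G), site 12 (C/T), site 14 (G/T).
There are 4 differences over 15 sites, so p = 4/15 = 0.267.

0.267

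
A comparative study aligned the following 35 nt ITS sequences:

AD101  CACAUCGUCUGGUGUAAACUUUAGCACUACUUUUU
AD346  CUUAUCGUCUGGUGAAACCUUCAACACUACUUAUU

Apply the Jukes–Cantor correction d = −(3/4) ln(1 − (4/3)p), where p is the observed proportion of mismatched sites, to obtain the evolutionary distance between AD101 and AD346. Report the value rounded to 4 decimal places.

0.2326

Mismatches occur at site 2 (A→U), site 3 (C→U), site 15 (U→A), site 18 (A→C), site 22 (U→C), site 24 (G→A), site 33 (U→A).
p = 7/35 = 0.200000.
d = −0.75 · ln(1 − (4/3)·0.200000) = −0.75 · ln(0.733333) = −0.75 · (-0.310155) = 0.2326.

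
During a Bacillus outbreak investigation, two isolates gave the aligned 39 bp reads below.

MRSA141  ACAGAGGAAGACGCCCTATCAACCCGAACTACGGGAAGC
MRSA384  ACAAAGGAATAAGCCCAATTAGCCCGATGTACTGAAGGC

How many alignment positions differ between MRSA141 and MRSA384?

11

Mismatches occur at site 4 (G↔A), site 10 (G↔T), site 12 (C↔A), site 17 (T↔A), site 20 (C↔T), site 22 (A↔G), site 28 (A↔T), site 29 (C↔G), site 33 (G↔T), site 35 (G↔A), site 37 (A↔G).
That gives 11 mismatches out of 39 aligned sites, so the Hamming distance is 11.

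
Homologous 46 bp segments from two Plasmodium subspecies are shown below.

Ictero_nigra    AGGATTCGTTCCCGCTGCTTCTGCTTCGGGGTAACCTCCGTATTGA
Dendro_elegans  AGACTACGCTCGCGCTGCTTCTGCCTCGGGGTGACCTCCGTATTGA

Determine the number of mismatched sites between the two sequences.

7

Mismatches occur at site 3 (G↔A), site 4 (A↔C), site 6 (T↔A), site 9 (T↔C), site 12 (C↔G), site 25 (T↔C), site 33 (A↔G).
That gives 7 mismatches out of 46 aligned sites, so the Hamming distance is 7.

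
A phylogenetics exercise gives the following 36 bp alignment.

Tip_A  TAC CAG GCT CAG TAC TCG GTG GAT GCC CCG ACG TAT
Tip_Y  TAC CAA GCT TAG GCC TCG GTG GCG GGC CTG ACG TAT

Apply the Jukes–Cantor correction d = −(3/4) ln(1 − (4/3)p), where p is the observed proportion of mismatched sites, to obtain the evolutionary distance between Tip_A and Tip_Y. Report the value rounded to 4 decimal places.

0.2635

Mismatches occur at site 6 (G↔A), site 10 (C↔T), site 13 (T↔G), site 14 (A↔C), site 23 (A↔C), site 24 (T↔G), site 26 (C↔G), site 29 (C↔T).
p = 8/36 = 0.222222.
d = −0.75 · ln(1 − (4/3)·0.222222) = −0.75 · ln(0.703704) = −0.75 · (-0.351397) = 0.2635.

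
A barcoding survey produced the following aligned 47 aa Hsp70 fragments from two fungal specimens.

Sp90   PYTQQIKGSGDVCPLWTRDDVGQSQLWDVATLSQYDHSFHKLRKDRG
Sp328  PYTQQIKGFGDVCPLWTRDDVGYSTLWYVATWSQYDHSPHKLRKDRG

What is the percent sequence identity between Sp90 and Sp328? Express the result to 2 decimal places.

87.23%

Differing sites — 9:S/F; 23:Q/Y; 25:Q/T; 28:D/Y; 32:L/W; 39:F/P.
41 of the 47 sites match, so the percent identity is 41/47 × 100 = 87.23%.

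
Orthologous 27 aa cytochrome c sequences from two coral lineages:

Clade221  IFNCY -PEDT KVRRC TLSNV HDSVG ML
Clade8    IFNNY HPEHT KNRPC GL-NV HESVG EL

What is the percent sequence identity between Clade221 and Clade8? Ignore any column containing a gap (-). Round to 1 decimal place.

72.0%

Excluding the 2 gap columns leaves 25 comparable sites.
The sequences differ at positions 4 (C/N), 9 (D/H), 12 (V/N), 14 (R/P), 16 (T/G), 22 (D/E), 26 (M/E).
18 of the 25 comparable sites match, so the percent identity is 18/25 × 100 = 72.0%.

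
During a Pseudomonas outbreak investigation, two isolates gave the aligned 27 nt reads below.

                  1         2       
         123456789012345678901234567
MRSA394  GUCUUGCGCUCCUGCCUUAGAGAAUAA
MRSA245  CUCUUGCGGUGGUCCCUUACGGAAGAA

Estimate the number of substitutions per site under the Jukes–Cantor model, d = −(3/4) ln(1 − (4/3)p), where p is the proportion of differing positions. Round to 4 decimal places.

Differing sites — 1:G/C; 9:C/G; 11:C/G; 12:C/G; 14:G/C; 20:G/C; 21:A/G; 25:U/G.
p = 8/27 = 0.296296.
d = −0.75 · ln(1 − (4/3)·0.296296) = −0.75 · ln(0.604939) = −0.75 · (-0.502628) = 0.3770.

0.3770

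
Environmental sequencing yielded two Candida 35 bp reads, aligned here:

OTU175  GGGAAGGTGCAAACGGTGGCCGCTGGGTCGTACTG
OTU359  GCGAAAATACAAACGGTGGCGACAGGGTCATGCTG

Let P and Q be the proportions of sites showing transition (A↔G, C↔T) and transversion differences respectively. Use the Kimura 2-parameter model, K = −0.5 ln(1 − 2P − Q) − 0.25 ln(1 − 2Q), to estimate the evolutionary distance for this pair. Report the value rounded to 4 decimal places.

0.3268

Mismatches occur at site 2 (G/C, transversion), site 6 (G/A, transition), site 7 (G/A, transition), site 9 (G/A, transition), site 21 (C/G, transversion), site 22 (G/A, transition), site 24 (T/A, transversion), site 30 (G/A, transition), site 32 (A/G, transition).
Of the 9 differences, 6 transitions and 3 transversions over 35 sites: P = 6/35 = 0.171429, Q = 3/35 = 0.085714.
d = −0.5·ln(0.571428) − 0.25·ln(0.828572) = −0.5·(-0.559617) − 0.25·(-0.188052) = 0.3268.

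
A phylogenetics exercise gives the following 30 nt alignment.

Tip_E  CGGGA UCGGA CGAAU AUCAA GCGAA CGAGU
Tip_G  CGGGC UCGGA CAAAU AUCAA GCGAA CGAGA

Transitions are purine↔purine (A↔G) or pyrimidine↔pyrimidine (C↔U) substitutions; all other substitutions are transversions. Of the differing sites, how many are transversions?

Differing sites — 5:A/C (Tv); 12:G/A (Ti); 30:U/A (Tv).
Of the 3 differences, 1 transition and 2 transversions, so the answer is 2.

2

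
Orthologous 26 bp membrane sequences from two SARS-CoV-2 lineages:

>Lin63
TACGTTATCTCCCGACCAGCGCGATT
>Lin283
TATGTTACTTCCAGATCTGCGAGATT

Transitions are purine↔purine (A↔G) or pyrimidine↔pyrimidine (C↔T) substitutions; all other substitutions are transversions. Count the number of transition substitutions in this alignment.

4

Differing sites — 3:C/T (Ti); 8:T/C (Ti); 9:C/T (Ti); 13:C/A (Tv); 16:C/T (Ti); 18:A/T (Tv); 22:C/A (Tv).
Of the 7 differences, 4 transitions and 3 transversions, so the answer is 4.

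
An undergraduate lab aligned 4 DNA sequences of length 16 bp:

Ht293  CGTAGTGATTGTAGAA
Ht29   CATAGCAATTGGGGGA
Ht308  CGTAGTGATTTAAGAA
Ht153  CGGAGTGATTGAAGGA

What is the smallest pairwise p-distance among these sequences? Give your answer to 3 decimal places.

Pairwise Hamming distances:
  Ht293 vs Ht29: 6
  Ht293 vs Ht308: 2
  Ht293 vs Ht153: 3
  Ht29 vs Ht308: 7
  Ht29 vs Ht153: 6
  Ht308 vs Ht153: 3
The smallest is 2 mismatches, between Ht293 and Ht308; p = 2/16 = 0.125.

0.125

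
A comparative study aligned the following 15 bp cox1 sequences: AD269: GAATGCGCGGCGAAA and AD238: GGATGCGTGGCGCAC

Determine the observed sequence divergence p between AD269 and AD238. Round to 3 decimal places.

Mismatches occur at site 2 (A↔G), site 8 (C↔T), site 13 (A↔C), site 15 (A↔C).
There are 4 differences over 15 sites, so p = 4/15 = 0.267.

0.267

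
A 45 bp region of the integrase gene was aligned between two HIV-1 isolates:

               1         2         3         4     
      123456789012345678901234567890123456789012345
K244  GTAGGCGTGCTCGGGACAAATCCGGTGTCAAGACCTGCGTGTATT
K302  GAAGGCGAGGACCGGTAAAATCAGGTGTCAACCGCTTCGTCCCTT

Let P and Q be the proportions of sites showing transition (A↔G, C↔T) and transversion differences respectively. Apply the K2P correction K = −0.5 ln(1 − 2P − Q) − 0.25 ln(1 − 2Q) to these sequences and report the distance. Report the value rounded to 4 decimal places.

The sequences differ at positions 2 (T/A, transversion), 8 (T/A, transversion), 10 (C/G, transversion), 11 (T/A, transversion), 13 (G/C, transversion), 16 (A/T, transversion), 17 (C/A, transversion), 23 (C/A, transversion), 32 (G/C, transversion), 33 (A/C, transversion), 34 (C/G, transversion), 37 (G/T, transversion), 41 (G/C, transversion), 42 (T/C, transition), 43 (A/C, transversion).
Of the 15 differences, 1 transition and 14 transversions over 45 sites: P = 1/45 = 0.022222, Q = 14/45 = 0.311111.
d = −0.5·ln(0.644445) − 0.25·ln(0.377778) = −0.5·(-0.439366) − 0.25·(-0.973449) = 0.4630.

0.4630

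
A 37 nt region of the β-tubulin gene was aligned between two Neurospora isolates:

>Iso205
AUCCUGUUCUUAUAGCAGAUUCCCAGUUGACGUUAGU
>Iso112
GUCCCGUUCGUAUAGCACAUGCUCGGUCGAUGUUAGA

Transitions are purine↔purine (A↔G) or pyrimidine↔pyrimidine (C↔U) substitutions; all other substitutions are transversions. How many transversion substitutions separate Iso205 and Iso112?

4

The sequences differ at positions 1 (A/G, transition), 5 (U/C, transition), 10 (U/G, transversion), 18 (G/C, transversion), 21 (U/G, transversion), 23 (C/U, transition), 25 (A/G, transition), 28 (U/C, transition), 31 (C/U, transition), 37 (U/A, transversion).
Of the 10 differences, 6 transitions and 4 transversions, so the answer is 4.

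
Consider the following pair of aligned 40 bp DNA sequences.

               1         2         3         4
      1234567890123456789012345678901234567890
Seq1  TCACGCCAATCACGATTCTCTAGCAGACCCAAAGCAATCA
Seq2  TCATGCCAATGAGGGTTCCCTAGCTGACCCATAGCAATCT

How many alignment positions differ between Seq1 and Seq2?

8

Differing sites — 4:C/T; 11:C/G; 13:C/G; 15:A/G; 19:T/C; 25:A/T; 32:A/T; 40:A/T.
That gives 8 mismatches out of 40 aligned sites, so the Hamming distance is 8.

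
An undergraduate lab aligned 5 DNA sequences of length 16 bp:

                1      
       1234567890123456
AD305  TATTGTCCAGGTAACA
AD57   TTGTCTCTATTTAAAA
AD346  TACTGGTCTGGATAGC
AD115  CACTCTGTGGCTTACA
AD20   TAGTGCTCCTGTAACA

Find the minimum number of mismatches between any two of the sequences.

5

Pairwise Hamming distances:
  AD305 vs AD57: 7
  AD305 vs AD346: 8
  AD305 vs AD115: 8
  AD305 vs AD20: 5
  AD57 vs AD346: 13
  AD57 vs AD115: 9
  AD57 vs AD20: 8
  AD346 vs AD115: 10
  AD346 vs AD20: 8
  AD115 vs AD20: 10
The smallest is 5, between AD305 and AD20.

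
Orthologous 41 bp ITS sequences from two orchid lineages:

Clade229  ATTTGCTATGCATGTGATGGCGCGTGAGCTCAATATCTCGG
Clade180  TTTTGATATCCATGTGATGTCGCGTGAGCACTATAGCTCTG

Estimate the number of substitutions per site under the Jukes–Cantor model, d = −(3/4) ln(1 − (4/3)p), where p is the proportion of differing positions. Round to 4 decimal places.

0.2260

Differing sites — 1:A/T; 6:C/A; 10:G/C; 20:G/T; 30:T/A; 32:A/T; 36:T/G; 40:G/T.
p = 8/41 = 0.195122.
d = −0.75 · ln(1 − (4/3)·0.195122) = −0.75 · ln(0.739837) = −0.75 · (-0.301325) = 0.2260.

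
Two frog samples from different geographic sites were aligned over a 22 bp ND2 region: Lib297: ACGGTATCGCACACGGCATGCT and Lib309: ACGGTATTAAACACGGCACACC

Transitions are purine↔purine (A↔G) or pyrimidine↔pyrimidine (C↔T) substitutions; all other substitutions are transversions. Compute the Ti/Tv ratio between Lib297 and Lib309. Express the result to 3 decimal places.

Mismatches occur at site 8 (C/T, transition), site 9 (G/A, transition), site 10 (C/A, transversion), site 19 (T/C, transition), site 20 (G/A, transition), site 22 (T/C, transition).
Of the 6 differences, 5 transitions and 1 transversion, so Ti/Tv = 5/1 = 5.000.

5.000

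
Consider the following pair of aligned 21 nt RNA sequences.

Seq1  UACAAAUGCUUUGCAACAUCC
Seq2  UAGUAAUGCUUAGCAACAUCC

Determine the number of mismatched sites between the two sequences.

3

Mismatches occur at site 3 (C→G), site 4 (A→U), site 12 (U→A).
That gives 3 mismatches out of 21 aligned sites, so the Hamming distance is 3.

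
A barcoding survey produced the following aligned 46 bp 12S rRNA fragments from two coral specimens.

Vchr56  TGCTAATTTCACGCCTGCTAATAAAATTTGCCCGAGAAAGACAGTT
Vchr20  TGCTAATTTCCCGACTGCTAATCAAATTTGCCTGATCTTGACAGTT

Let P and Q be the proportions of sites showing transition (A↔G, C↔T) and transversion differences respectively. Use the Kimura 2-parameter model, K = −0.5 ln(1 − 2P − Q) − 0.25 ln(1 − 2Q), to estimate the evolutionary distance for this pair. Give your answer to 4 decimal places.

0.1996

The sequences differ at positions 11 (A/C, transversion), 14 (C/A, transversion), 23 (A/C, transversion), 33 (C/T, transition), 36 (G/T, transversion), 37 (A/C, transversion), 38 (A/T, transversion), 39 (A/T, transversion).
Of the 8 differences, 1 transition and 7 transversions over 46 sites: P = 1/46 = 0.021739, Q = 7/46 = 0.152174.
d = −0.5·ln(0.804348) − 0.25·ln(0.695652) = −0.5·(-0.217723) − 0.25·(-0.362906) = 0.1996.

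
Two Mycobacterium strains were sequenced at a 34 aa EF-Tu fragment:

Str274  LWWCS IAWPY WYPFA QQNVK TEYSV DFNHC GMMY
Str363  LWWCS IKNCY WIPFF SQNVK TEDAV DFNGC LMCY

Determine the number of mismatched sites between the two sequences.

Mismatches occur at site 7 (A/K), site 8 (W/N), site 9 (P/C), site 12 (Y/I), site 15 (A/F), site 16 (Q/S), site 23 (Y/D), site 24 (S/A), site 29 (H/G), site 31 (G/L), site 33 (M/C).
That gives 11 mismatches out of 34 aligned sites, so the Hamming distance is 11.

11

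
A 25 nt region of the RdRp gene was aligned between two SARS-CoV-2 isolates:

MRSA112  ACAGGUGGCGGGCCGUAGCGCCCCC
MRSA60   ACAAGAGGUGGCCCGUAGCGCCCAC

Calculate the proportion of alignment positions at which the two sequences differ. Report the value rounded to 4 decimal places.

The sequences differ at positions 4 (G/A), 6 (U/A), 9 (C/U), 12 (G/C), 24 (C/A).
There are 5 differences over 25 sites, so p = 5/25 = 0.2000.

0.2000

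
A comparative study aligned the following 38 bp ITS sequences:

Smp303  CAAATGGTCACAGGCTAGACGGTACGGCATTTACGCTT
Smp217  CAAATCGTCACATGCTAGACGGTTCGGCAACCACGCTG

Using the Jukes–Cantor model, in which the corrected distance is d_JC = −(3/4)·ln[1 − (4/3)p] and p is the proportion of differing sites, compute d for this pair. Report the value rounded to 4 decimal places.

0.2114

The sequences differ at positions 6 (G/C), 13 (G/T), 24 (A/T), 30 (T/A), 31 (T/C), 32 (T/C), 38 (T/G).
p = 7/38 = 0.184211.
d = −0.75 · ln(1 − (4/3)·0.184211) = −0.75 · ln(0.754385) = −0.75 · (-0.281852) = 0.2114.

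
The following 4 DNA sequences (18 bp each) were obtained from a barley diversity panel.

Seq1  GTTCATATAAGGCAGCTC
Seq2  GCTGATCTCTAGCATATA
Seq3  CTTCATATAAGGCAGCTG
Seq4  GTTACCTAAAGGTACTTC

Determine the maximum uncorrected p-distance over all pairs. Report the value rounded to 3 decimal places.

Pairwise Hamming distances:
  Seq1 vs Seq2: 9
  Seq1 vs Seq3: 2
  Seq1 vs Seq4: 8
  Seq2 vs Seq3: 10
  Seq2 vs Seq4: 13
  Seq3 vs Seq4: 10
The largest is 13 mismatches, between Seq2 and Seq4; p = 13/18 = 0.722.

0.722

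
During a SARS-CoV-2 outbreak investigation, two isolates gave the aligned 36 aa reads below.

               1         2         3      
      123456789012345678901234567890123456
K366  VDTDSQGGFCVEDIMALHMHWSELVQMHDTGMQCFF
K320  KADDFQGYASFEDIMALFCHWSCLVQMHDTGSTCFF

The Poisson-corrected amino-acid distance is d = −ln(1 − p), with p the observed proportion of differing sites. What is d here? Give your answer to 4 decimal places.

The sequences differ at positions 1 (V/K), 2 (D/A), 3 (T/D), 5 (S/F), 8 (G/Y), 9 (F/A), 10 (C/S), 11 (V/F), 18 (H/F), 19 (M/C), 23 (E/C), 32 (M/S), 33 (Q/T).
p = 13/36 = 0.361111.
d = −ln(1 − 0.361111) = −ln(0.638889) = 0.4480.

0.4480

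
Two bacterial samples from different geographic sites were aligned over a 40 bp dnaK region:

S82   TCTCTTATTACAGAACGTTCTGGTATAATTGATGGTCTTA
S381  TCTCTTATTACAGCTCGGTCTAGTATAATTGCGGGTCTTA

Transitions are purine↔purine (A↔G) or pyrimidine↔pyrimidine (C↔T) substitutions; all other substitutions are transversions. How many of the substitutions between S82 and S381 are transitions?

Mismatches occur at site 14 (A↔C, transversion), site 15 (A↔T, transversion), site 18 (T↔G, transversion), site 22 (G↔A, transition), site 32 (A↔C, transversion), site 33 (T↔G, transversion).
Of the 6 differences, 1 transition and 5 transversions, so the answer is 1.

1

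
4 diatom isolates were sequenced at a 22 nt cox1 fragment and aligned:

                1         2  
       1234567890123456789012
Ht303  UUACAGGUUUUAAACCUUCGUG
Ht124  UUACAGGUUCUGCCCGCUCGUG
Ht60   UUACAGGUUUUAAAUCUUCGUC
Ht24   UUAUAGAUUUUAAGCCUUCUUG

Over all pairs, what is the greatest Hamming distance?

9

Pairwise Hamming distances:
  Ht303 vs Ht124: 6
  Ht303 vs Ht60: 2
  Ht303 vs Ht24: 4
  Ht124 vs Ht60: 8
  Ht124 vs Ht24: 9
  Ht60 vs Ht24: 6
The largest is 9, between Ht124 and Ht24.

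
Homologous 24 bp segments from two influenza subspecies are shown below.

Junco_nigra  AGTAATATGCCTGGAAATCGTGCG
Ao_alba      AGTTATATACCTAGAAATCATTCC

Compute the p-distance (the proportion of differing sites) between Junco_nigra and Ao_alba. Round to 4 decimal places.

Mismatches occur at site 4 (A↔T), site 9 (G↔A), site 13 (G↔A), site 20 (G↔A), site 22 (G↔T), site 24 (G↔C).
There are 6 differences over 24 sites, so p = 6/24 = 0.2500.

0.2500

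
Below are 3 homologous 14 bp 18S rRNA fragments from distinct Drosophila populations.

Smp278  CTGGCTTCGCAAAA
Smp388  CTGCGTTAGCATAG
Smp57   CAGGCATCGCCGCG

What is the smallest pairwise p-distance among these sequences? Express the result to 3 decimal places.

Pairwise Hamming distances:
  Smp278 vs Smp388: 5
  Smp278 vs Smp57: 6
  Smp388 vs Smp57: 8
The smallest is 5 mismatches, between Smp278 and Smp388; p = 5/14 = 0.357.

0.357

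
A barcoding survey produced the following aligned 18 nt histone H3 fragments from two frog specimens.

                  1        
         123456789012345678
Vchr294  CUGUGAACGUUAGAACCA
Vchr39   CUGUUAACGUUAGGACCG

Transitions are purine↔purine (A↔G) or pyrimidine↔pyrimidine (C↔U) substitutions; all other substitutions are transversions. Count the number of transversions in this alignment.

1

The sequences differ at positions 5 (G/U, transversion), 14 (A/G, transition), 18 (A/G, transition).
Of the 3 differences, 2 transitions and 1 transversion, so the answer is 1.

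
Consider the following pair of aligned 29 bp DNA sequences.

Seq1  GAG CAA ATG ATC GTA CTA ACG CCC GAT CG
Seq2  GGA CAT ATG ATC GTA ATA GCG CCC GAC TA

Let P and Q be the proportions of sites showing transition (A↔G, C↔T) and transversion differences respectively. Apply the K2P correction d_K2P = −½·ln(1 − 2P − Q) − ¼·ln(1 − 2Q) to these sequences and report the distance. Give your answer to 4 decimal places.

The sequences differ at positions 2 (A/G, transition), 3 (G/A, transition), 6 (A/T, transversion), 16 (C/A, transversion), 19 (A/G, transition), 27 (T/C, transition), 28 (C/T, transition), 29 (G/A, transition).
Of the 8 differences, 6 transitions and 2 transversions over 29 sites: P = 6/29 = 0.206897, Q = 2/29 = 0.068966.
d = −0.5·ln(0.517240) − 0.25·ln(0.862068) = −0.5·(-0.659248) − 0.25·(-0.148421) = 0.3667.

0.3667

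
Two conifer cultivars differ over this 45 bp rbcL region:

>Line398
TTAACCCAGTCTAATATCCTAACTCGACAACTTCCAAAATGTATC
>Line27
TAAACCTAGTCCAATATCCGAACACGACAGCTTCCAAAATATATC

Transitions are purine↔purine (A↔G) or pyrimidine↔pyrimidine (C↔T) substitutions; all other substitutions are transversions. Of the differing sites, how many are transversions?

3

Differing sites — 2:T/A (Tv); 7:C/T (Ti); 12:T/C (Ti); 20:T/G (Tv); 24:T/A (Tv); 30:A/G (Ti); 41:G/A (Ti).
Of the 7 differences, 4 transitions and 3 transversions, so the answer is 3.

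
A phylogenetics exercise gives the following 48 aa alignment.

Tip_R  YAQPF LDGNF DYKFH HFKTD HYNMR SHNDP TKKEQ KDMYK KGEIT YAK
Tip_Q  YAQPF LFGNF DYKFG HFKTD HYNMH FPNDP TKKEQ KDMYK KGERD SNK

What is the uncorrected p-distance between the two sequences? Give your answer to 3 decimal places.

Differing sites — 7:D/F; 15:H/G; 25:R/H; 26:S/F; 27:H/P; 44:I/R; 45:T/D; 46:Y/S; 47:A/N.
There are 9 differences over 48 sites, so p = 9/48 = 0.188.

0.188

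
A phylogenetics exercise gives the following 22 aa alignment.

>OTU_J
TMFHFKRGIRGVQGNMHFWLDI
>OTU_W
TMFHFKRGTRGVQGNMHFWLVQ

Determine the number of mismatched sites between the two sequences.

The sequences differ at positions 9 (I/T), 21 (D/V), 22 (I/Q).
That gives 3 mismatches out of 22 aligned sites, so the Hamming distance is 3.

3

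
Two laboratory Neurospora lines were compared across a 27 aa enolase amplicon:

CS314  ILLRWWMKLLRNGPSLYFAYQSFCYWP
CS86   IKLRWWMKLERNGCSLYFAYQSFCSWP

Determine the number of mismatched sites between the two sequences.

Mismatches occur at site 2 (L/K), site 10 (L/E), site 14 (P/C), site 25 (Y/S).
That gives 4 mismatches out of 27 aligned sites, so the Hamming distance is 4.

4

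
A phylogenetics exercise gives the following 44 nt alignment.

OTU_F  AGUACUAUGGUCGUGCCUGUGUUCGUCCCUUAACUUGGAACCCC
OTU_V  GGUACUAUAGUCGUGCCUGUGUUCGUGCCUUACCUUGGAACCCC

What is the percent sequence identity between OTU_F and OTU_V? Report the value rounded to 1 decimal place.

90.9%

The sequences differ at positions 1 (A/G), 9 (G/A), 27 (C/G), 33 (A/C).
40 of the 44 sites match, so the percent identity is 40/44 × 100 = 90.9%.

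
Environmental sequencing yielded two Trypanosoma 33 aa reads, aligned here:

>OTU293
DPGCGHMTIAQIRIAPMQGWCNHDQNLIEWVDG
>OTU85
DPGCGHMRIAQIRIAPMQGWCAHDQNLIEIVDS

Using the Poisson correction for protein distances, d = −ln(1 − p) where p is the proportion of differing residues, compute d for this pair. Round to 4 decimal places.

0.1292

The sequences differ at positions 8 (T/R), 22 (N/A), 30 (W/I), 33 (G/S).
p = 4/33 = 0.121212.
d = −ln(1 − 0.121212) = −ln(0.878788) = 0.1292.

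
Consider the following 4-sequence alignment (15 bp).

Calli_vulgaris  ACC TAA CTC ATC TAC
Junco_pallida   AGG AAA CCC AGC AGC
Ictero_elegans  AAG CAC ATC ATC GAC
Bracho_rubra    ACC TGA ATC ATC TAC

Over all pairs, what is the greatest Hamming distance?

Pairwise Hamming distances:
  Calli_vulgaris vs Junco_pallida: 7
  Calli_vulgaris vs Ictero_elegans: 6
  Calli_vulgaris vs Bracho_rubra: 2
  Junco_pallida vs Ictero_elegans: 8
  Junco_pallida vs Bracho_rubra: 9
  Ictero_elegans vs Bracho_rubra: 6
The largest is 9, between Junco_pallida and Bracho_rubra.

9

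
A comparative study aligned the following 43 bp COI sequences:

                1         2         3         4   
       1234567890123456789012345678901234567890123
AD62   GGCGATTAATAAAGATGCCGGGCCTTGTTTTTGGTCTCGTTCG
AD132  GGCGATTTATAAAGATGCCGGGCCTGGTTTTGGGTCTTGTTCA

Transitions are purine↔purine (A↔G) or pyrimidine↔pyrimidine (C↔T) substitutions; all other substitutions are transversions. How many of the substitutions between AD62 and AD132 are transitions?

The sequences differ at positions 8 (A/T, transversion), 26 (T/G, transversion), 32 (T/G, transversion), 38 (C/T, transition), 43 (G/A, transition).
Of the 5 differences, 2 transitions and 3 transversions, so the answer is 2.

2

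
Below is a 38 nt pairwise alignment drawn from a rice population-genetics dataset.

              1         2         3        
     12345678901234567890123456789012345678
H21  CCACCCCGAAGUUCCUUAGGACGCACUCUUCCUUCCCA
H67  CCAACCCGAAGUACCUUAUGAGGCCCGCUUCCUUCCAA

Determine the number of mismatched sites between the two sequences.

7

The sequences differ at positions 4 (C/A), 13 (U/A), 19 (G/U), 22 (C/G), 25 (A/C), 27 (U/G), 37 (C/A).
That gives 7 mismatches out of 38 aligned sites, so the Hamming distance is 7.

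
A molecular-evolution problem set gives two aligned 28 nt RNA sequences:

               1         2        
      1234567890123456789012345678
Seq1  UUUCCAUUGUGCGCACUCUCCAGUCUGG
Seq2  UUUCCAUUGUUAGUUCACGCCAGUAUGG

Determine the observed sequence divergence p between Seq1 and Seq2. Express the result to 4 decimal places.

The sequences differ at positions 11 (G/U), 12 (C/A), 14 (C/U), 15 (A/U), 17 (U/A), 19 (U/G), 25 (C/A).
There are 7 differences over 28 sites, so p = 7/28 = 0.2500.

0.2500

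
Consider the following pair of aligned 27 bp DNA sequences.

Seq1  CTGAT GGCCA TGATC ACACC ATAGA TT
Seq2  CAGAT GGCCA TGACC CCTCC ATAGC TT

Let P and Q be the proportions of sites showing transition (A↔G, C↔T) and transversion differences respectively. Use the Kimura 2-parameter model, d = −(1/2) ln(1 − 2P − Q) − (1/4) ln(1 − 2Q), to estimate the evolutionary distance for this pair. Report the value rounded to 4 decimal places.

0.2135

Mismatches occur at site 2 (T→A, transversion), site 14 (T→C, transition), site 16 (A→C, transversion), site 18 (A→T, transversion), site 25 (A→C, transversion).
Of the 5 differences, 1 transition and 4 transversions over 27 sites: P = 1/27 = 0.037037, Q = 4/27 = 0.148148.
d = −0.5·ln(0.777778) − 0.25·ln(0.703704) = −0.5·(-0.251314) − 0.25·(-0.351397) = 0.2135.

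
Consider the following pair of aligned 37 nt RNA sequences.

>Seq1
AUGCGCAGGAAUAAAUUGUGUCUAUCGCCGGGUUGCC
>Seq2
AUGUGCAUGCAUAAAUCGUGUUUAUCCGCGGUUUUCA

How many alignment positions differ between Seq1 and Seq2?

10

Differing sites — 4:C/U; 8:G/U; 10:A/C; 17:U/C; 22:C/U; 27:G/C; 28:C/G; 32:G/U; 35:G/U; 37:C/A.
That gives 10 mismatches out of 37 aligned sites, so the Hamming distance is 10.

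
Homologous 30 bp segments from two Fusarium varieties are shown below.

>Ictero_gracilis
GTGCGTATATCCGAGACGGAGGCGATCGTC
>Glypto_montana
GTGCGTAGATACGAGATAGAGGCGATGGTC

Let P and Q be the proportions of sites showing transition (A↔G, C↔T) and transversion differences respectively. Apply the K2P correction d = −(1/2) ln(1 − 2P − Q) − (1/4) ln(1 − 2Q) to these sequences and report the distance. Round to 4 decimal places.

0.1886

Differing sites — 8:T/G (Tv); 11:C/A (Tv); 17:C/T (Ti); 18:G/A (Ti); 27:C/G (Tv).
Of the 5 differences, 2 transitions and 3 transversions over 30 sites: P = 2/30 = 0.066667, Q = 3/30 = 0.100000.
d = −0.5·ln(0.766666) − 0.25·ln(0.800000) = −0.5·(-0.265704) − 0.25·(-0.223144) = 0.1886.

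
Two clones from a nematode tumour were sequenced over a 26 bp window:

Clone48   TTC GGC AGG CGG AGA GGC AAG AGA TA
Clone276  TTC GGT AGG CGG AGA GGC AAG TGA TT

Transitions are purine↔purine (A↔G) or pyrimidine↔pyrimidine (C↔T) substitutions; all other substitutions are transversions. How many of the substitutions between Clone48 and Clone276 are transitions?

1

Mismatches occur at site 6 (C↔T, transition), site 22 (A↔T, transversion), site 26 (A↔T, transversion).
Of the 3 differences, 1 transition and 2 transversions, so the answer is 1.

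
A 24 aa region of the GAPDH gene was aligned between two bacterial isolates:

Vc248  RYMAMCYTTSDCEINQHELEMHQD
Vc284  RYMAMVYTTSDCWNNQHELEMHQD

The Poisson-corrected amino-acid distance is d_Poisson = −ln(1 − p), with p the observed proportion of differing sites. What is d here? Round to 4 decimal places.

0.1335

Mismatches occur at site 6 (C/V), site 13 (E/W), site 14 (I/N).
p = 3/24 = 0.125000.
d = −ln(1 − 0.125000) = −ln(0.875000) = 0.1335.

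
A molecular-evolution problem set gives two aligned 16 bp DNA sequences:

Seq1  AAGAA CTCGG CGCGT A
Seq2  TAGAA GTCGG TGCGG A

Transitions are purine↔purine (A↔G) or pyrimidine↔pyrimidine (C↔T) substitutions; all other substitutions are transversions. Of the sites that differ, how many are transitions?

Mismatches occur at site 1 (A/T, transversion), site 6 (C/G, transversion), site 11 (C/T, transition), site 15 (T/G, transversion).
Of the 4 differences, 1 transition and 3 transversions, so the answer is 1.

1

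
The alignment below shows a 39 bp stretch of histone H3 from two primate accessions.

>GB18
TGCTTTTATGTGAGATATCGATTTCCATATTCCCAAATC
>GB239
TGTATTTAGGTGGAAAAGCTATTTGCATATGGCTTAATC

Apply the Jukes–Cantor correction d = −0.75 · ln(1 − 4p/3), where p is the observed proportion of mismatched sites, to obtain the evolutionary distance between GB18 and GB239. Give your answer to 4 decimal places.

The sequences differ at positions 3 (C/T), 4 (T/A), 9 (T/G), 13 (A/G), 14 (G/A), 16 (T/A), 18 (T/G), 20 (G/T), 25 (C/G), 31 (T/G), 32 (C/G), 34 (C/T), 35 (A/T).
p = 13/39 = 0.333333.
d = −0.75 · ln(1 − (4/3)·0.333333) = −0.75 · ln(0.555556) = −0.75 · (-0.587786) = 0.4408.

0.4408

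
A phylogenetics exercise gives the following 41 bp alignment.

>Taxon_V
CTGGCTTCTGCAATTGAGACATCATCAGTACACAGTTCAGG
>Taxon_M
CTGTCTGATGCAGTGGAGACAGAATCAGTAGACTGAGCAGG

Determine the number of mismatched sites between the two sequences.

11

The sequences differ at positions 4 (G/T), 7 (T/G), 8 (C/A), 13 (A/G), 15 (T/G), 22 (T/G), 23 (C/A), 31 (C/G), 34 (A/T), 36 (T/A), 37 (T/G).
That gives 11 mismatches out of 41 aligned sites, so the Hamming distance is 11.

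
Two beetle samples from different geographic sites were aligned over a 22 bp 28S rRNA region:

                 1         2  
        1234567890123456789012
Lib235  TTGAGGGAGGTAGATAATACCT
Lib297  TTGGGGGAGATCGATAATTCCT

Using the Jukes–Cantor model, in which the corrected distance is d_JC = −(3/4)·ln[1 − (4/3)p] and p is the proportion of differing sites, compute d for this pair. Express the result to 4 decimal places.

Differing sites — 4:A/G; 10:G/A; 12:A/C; 19:A/T.
p = 4/22 = 0.181818.
d = −0.75 · ln(1 − (4/3)·0.181818) = −0.75 · ln(0.757576) = −0.75 · (-0.277631) = 0.2082.

0.2082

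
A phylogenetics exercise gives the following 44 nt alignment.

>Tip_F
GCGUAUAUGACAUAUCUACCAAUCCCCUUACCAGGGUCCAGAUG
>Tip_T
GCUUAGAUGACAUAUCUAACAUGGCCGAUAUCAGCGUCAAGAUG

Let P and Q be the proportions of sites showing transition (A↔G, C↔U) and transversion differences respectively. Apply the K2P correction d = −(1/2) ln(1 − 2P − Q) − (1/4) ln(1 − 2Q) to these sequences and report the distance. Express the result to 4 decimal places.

0.3108

Differing sites — 3:G/U (Tv); 6:U/G (Tv); 19:C/A (Tv); 22:A/U (Tv); 23:U/G (Tv); 24:C/G (Tv); 27:C/G (Tv); 28:U/A (Tv); 31:C/U (Ti); 35:G/C (Tv); 39:C/A (Tv).
Of the 11 differences, 1 transition and 10 transversions over 44 sites: P = 1/44 = 0.022727, Q = 10/44 = 0.227273.
d = −0.5·ln(0.727273) − 0.25·ln(0.545454) = −0.5·(-0.318453) − 0.25·(-0.606137) = 0.3108.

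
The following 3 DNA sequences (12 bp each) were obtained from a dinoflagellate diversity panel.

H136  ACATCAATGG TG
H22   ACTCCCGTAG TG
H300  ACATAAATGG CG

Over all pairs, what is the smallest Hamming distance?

Pairwise Hamming distances:
  H136 vs H22: 5
  H136 vs H300: 2
  H22 vs H300: 7
The smallest is 2, between H136 and H300.

2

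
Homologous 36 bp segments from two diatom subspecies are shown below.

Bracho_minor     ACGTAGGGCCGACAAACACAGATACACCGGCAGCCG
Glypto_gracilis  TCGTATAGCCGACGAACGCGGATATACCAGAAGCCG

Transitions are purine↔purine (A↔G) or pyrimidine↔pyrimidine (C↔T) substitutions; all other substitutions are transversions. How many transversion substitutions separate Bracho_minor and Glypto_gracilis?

3

Differing sites — 1:A/T (Tv); 6:G/T (Tv); 7:G/A (Ti); 14:A/G (Ti); 18:A/G (Ti); 20:A/G (Ti); 25:C/T (Ti); 29:G/A (Ti); 31:C/A (Tv).
Of the 9 differences, 6 transitions and 3 transversions, so the answer is 3.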